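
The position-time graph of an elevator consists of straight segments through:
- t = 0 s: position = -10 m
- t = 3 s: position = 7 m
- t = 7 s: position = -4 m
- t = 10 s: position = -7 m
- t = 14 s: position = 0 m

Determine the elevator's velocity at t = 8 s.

-1 m/s

Velocity is the slope of the x-t graph on 7–10 s: (-7 − -4)/(10 − 7) = -1 m/s.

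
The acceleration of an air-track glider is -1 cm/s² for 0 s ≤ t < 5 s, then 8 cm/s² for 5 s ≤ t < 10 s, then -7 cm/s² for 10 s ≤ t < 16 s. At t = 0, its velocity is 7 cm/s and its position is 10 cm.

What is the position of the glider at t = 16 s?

On each constant-a segment, Δv = aΔt and Δx = v₀Δt + ½aΔt²; chain segment to segment.
0–5 s: v starts 7 cm/s; Δx = 7·5 + ½·-1·5² = 22.5 cm; v ends 2 cm/s.
5–10 s: v starts 2 cm/s; Δx = 2·5 + ½·8·5² = 110 cm; v ends 42 cm/s.
10–16 s: v starts 42 cm/s; Δx = 42·6 + ½·-7·6² = 126 cm; v ends 0 cm/s.
x(16) = 10 + Σ Δx = 268.5 cm.

268.5 cm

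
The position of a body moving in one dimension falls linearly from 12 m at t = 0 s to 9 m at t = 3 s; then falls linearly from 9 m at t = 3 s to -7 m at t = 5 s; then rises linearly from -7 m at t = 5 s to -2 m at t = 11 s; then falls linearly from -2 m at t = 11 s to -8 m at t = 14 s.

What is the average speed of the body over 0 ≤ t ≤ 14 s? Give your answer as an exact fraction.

Average speed = (total path length)/(elapsed time); on a piecewise-linear x-t graph the path length is Σ|Δx|.
0–3 s: |Δx| = |9 − 12| = 3 m
3–5 s: |Δx| = |-7 − 9| = 16 m
5–11 s: |Δx| = |-2 − -7| = 5 m
11–14 s: |Δx| = |-8 − -2| = 6 m
Total path = 30 m; average speed = 30/14 = 15/7 m/s.

15/7 m/s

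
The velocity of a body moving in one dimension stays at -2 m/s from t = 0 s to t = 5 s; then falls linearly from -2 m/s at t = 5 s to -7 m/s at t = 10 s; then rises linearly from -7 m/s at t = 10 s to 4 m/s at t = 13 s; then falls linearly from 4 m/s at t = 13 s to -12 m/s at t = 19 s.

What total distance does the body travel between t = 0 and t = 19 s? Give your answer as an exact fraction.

Total distance travelled is ∫|v| dt — sum the magnitudes of each area piece.
0–5 s: |-2| × 5 = 10 m
5–10 s: |½(-2 + -7)(5)| = 22.5 m
10–13 s: v = 0 at t = 131/11 s; triangle areas 147/22 + 24/11 = 195/22 m
13–19 s: v = 0 at t = 14.5 s; triangle areas 3 + 27 = 30 m
Total distance = 785/11 m

785/11 m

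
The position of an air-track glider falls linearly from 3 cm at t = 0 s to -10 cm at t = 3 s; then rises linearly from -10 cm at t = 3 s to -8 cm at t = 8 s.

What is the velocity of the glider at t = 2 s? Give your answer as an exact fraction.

-13/3 cm/s

Velocity is the slope of the x-t graph on 0–3 s: (-10 − 3)/(3 − 0) = -13/3 cm/s.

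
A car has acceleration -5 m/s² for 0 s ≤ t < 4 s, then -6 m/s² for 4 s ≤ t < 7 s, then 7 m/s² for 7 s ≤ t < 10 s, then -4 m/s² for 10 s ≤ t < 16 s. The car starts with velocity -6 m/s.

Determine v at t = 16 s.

-47 m/s

Δv equals the area under the a-t graph; then v = v₀ + Δv.
0–4 s: -5 × 4 = -20 m/s
4–7 s: -6 × 3 = -18 m/s
7–10 s: 7 × 3 = 21 m/s
10–16 s: -4 × 6 = -24 m/s
Δv = -41 m/s, so v(16) = -6 + (-41) = -47 m/s.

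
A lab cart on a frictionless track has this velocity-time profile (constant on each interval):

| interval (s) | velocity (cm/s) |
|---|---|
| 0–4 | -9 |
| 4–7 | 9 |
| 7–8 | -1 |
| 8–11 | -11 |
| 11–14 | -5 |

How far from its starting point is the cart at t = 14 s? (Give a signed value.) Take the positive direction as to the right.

Net displacement equals the area under the velocity-time graph (areas below the axis count negative).
0–4 s: -9 × 4 = -36 cm
4–7 s: 9 × 3 = 27 cm
7–8 s: -1 × 1 = -1 cm
8–11 s: -11 × 3 = -33 cm
11–14 s: -5 × 3 = -15 cm
Net displacement = -58 cm

-58 cm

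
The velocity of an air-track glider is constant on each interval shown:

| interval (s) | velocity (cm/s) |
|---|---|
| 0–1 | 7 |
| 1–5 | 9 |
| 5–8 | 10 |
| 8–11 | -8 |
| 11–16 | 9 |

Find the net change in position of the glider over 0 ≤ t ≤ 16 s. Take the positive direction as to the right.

Displacement is the signed area under the v-t curve.
0–1 s: 7 × 1 = 7 cm
1–5 s: 9 × 4 = 36 cm
5–8 s: 10 × 3 = 30 cm
8–11 s: -8 × 3 = -24 cm
11–16 s: 9 × 5 = 45 cm
Net displacement = 94 cm

94 cm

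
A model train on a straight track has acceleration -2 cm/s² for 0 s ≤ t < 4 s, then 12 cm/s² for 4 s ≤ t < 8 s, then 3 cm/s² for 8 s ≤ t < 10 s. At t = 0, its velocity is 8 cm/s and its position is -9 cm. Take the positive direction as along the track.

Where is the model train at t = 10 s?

205 cm

On each constant-a segment, Δv = aΔt and Δx = v₀Δt + ½aΔt²; chain segment to segment.
0–4 s: v starts 8 cm/s; Δx = 8·4 + ½·-2·4² = 16 cm; v ends 0 cm/s.
4–8 s: v starts 0 cm/s; Δx = 0·4 + ½·12·4² = 96 cm; v ends 48 cm/s.
8–10 s: v starts 48 cm/s; Δx = 48·2 + ½·3·2² = 102 cm; v ends 54 cm/s.
x(10) = -9 + Σ Δx = 205 cm.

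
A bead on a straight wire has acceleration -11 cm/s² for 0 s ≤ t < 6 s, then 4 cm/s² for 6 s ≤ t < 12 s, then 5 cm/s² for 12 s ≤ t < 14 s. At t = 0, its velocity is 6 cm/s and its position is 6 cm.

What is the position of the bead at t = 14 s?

On each constant-a segment, Δv = aΔt and Δx = v₀Δt + ½aΔt²; chain segment to segment.
0–6 s: v starts 6 cm/s; Δx = 6·6 + ½·-11·6² = -162 cm; v ends -60 cm/s.
6–12 s: v starts -60 cm/s; Δx = -60·6 + ½·4·6² = -288 cm; v ends -36 cm/s.
12–14 s: v starts -36 cm/s; Δx = -36·2 + ½·5·2² = -62 cm; v ends -26 cm/s.
x(14) = 6 + Σ Δx = -506 cm.

-506 cm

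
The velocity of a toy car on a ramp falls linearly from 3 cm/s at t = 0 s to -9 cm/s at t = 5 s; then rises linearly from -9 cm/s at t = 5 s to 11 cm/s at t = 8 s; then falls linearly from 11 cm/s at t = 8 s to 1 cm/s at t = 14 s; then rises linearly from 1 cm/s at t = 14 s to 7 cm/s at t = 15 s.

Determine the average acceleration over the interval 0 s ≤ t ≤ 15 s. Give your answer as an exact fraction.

Average acceleration = Δv/Δt = (7 − 3)/(15 − 0) = 4/15 cm/s².

4/15 cm/s²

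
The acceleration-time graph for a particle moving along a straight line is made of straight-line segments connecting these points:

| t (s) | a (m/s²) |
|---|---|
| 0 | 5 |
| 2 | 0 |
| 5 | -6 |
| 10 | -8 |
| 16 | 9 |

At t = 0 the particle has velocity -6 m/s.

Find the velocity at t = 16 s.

-42 m/s

Δv equals the area under the a-t graph; then v = v₀ + Δv.
0–2 s: ½(5 + 0)(2) = 5 m/s
2–5 s: ½(0 + -6)(3) = -9 m/s
5–10 s: ½(-6 + -8)(5) = -35 m/s
10–16 s: ½(-8 + 9)(6) = 3 m/s
Δv = -36 m/s, so v(16) = -6 + (-36) = -42 m/s.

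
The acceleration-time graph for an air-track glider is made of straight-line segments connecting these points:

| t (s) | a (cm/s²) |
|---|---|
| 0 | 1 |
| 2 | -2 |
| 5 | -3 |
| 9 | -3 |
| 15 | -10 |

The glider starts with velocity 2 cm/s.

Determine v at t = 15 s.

Δv equals the area under the a-t graph; then v = v₀ + Δv.
0–2 s: ½(1 + -2)(2) = -1 cm/s
2–5 s: ½(-2 + -3)(3) = -7.5 cm/s
5–9 s: -3 × 4 = -12 cm/s
9–15 s: ½(-3 + -10)(6) = -39 cm/s
Δv = -59.5 cm/s, so v(15) = 2 + (-59.5) = -57.5 cm/s.

-57.5 cm/s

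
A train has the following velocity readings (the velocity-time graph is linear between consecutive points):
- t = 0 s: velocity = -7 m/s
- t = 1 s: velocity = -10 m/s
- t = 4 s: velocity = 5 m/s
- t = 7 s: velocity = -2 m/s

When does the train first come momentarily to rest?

v changes sign on 1–4 s (from -10 to 5); the graph is linear there, so v = 0 at t = 1 + (10)·(4 − 1)/(5 − -10) = 3 s.

t = 3 s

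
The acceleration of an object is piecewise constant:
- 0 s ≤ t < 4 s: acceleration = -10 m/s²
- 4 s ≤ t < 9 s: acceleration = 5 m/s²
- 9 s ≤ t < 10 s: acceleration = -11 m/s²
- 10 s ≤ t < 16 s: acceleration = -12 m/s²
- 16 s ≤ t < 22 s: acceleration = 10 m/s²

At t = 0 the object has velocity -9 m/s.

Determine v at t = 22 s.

Δv equals the area under the a-t graph; then v = v₀ + Δv.
0–4 s: -10 × 4 = -40 m/s
4–9 s: 5 × 5 = 25 m/s
9–10 s: -11 × 1 = -11 m/s
10–16 s: -12 × 6 = -72 m/s
16–22 s: 10 × 6 = 60 m/s
Δv = -38 m/s, so v(22) = -9 + (-38) = -47 m/s.

-47 m/s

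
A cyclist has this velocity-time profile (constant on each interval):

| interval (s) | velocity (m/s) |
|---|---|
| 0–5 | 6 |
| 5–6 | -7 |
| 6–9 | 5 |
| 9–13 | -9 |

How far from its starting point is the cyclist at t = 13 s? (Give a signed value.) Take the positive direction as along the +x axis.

2 m

Net displacement equals the area under the velocity-time graph (areas below the axis count negative).
0–5 s: 6 × 5 = 30 m
5–6 s: -7 × 1 = -7 m
6–9 s: 5 × 3 = 15 m
9–13 s: -9 × 4 = -36 m
Net displacement = 2 m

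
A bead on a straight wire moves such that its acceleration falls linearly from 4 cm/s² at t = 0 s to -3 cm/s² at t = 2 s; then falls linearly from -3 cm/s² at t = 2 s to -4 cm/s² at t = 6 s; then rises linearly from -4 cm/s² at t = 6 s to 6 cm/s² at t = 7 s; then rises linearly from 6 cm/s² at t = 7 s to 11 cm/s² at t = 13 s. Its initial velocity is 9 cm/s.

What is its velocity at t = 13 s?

48 cm/s

Δv equals the area under the a-t graph; then v = v₀ + Δv.
0–2 s: ½(4 + -3)(2) = 1 cm/s
2–6 s: ½(-3 + -4)(4) = -14 cm/s
6–7 s: ½(-4 + 6)(1) = 1 cm/s
7–13 s: ½(6 + 11)(6) = 51 cm/s
Δv = 39 cm/s, so v(13) = 9 + (39) = 48 cm/s.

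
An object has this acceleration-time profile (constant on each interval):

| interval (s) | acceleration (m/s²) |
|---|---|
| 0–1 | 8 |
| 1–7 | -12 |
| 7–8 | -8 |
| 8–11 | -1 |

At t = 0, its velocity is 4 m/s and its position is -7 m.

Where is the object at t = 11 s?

-415.5 m

On each constant-a segment, Δv = aΔt and Δx = v₀Δt + ½aΔt²; chain segment to segment.
0–1 s: v starts 4 m/s; Δx = 4·1 + ½·8·1² = 8 m; v ends 12 m/s.
1–7 s: v starts 12 m/s; Δx = 12·6 + ½·-12·6² = -144 m; v ends -60 m/s.
7–8 s: v starts -60 m/s; Δx = -60·1 + ½·-8·1² = -64 m; v ends -68 m/s.
8–11 s: v starts -68 m/s; Δx = -68·3 + ½·-1·3² = -208.5 m; v ends -71 m/s.
x(11) = -7 + Σ Δx = -415.5 m.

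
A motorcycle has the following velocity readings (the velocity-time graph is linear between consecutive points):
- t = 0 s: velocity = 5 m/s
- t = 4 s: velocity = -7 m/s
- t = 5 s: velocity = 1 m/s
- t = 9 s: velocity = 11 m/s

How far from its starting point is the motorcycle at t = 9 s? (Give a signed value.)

17 m

Displacement is the signed area under the v-t curve.
0–4 s: ½(5 + -7)(4) = -4 m
4–5 s: ½(-7 + 1)(1) = -3 m
5–9 s: ½(1 + 11)(4) = 24 m
Net displacement = 17 m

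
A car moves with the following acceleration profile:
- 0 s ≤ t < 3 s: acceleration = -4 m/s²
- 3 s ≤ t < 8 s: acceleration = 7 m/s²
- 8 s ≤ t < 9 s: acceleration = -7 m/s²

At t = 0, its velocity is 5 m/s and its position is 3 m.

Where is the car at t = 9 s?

77 m

On each constant-a segment, Δv = aΔt and Δx = v₀Δt + ½aΔt²; chain segment to segment.
0–3 s: v starts 5 m/s; Δx = 5·3 + ½·-4·3² = -3 m; v ends -7 m/s.
3–8 s: v starts -7 m/s; Δx = -7·5 + ½·7·5² = 52.5 m; v ends 28 m/s.
8–9 s: v starts 28 m/s; Δx = 28·1 + ½·-7·1² = 24.5 m; v ends 21 m/s.
x(9) = 3 + Σ Δx = 77 m.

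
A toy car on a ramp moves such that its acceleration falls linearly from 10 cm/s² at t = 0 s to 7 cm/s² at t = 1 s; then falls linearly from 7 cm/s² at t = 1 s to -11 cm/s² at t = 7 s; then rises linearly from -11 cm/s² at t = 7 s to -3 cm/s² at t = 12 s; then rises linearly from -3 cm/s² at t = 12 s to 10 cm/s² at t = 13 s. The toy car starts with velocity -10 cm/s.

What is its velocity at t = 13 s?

Δv equals the area under the a-t graph; then v = v₀ + Δv.
0–1 s: ½(10 + 7)(1) = 8.5 cm/s
1–7 s: ½(7 + -11)(6) = -12 cm/s
7–12 s: ½(-11 + -3)(5) = -35 cm/s
12–13 s: ½(-3 + 10)(1) = 3.5 cm/s
Δv = -35 cm/s, so v(13) = -10 + (-35) = -45 cm/s.

-45 cm/s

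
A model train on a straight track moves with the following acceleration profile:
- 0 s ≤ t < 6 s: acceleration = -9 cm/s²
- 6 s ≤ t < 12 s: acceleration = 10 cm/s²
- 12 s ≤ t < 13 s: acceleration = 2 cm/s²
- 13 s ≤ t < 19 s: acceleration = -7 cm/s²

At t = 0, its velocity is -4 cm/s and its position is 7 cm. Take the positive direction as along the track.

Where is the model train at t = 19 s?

-446 cm

On each constant-a segment, Δv = aΔt and Δx = v₀Δt + ½aΔt²; chain segment to segment.
0–6 s: v starts -4 cm/s; Δx = -4·6 + ½·-9·6² = -186 cm; v ends -58 cm/s.
6–12 s: v starts -58 cm/s; Δx = -58·6 + ½·10·6² = -168 cm; v ends 2 cm/s.
12–13 s: v starts 2 cm/s; Δx = 2·1 + ½·2·1² = 3 cm; v ends 4 cm/s.
13–19 s: v starts 4 cm/s; Δx = 4·6 + ½·-7·6² = -102 cm; v ends -38 cm/s.
x(19) = 7 + Σ Δx = -446 cm.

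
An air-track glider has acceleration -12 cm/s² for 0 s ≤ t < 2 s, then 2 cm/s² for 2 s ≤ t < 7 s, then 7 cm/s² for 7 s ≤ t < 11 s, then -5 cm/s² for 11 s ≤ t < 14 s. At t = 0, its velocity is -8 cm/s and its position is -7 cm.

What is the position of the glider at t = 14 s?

On each constant-a segment, Δv = aΔt and Δx = v₀Δt + ½aΔt²; chain segment to segment.
0–2 s: v starts -8 cm/s; Δx = -8·2 + ½·-12·2² = -40 cm; v ends -32 cm/s.
2–7 s: v starts -32 cm/s; Δx = -32·5 + ½·2·5² = -135 cm; v ends -22 cm/s.
7–11 s: v starts -22 cm/s; Δx = -22·4 + ½·7·4² = -32 cm; v ends 6 cm/s.
11–14 s: v starts 6 cm/s; Δx = 6·3 + ½·-5·3² = -4.5 cm; v ends -9 cm/s.
x(14) = -7 + Σ Δx = -218.5 cm.

-218.5 cm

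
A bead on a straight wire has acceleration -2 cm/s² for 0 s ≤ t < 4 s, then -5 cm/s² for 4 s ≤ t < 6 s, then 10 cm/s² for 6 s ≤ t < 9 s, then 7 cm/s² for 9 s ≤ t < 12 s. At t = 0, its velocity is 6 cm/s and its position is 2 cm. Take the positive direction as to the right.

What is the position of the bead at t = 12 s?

90.5 cm

On each constant-a segment, Δv = aΔt and Δx = v₀Δt + ½aΔt²; chain segment to segment.
0–4 s: v starts 6 cm/s; Δx = 6·4 + ½·-2·4² = 8 cm; v ends -2 cm/s.
4–6 s: v starts -2 cm/s; Δx = -2·2 + ½·-5·2² = -14 cm; v ends -12 cm/s.
6–9 s: v starts -12 cm/s; Δx = -12·3 + ½·10·3² = 9 cm; v ends 18 cm/s.
9–12 s: v starts 18 cm/s; Δx = 18·3 + ½·7·3² = 85.5 cm; v ends 39 cm/s.
x(12) = 2 + Σ Δx = 90.5 cm.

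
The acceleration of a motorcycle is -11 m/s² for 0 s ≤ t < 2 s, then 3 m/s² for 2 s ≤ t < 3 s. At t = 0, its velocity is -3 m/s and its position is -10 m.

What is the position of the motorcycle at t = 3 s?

-61.5 m

On each constant-a segment, Δv = aΔt and Δx = v₀Δt + ½aΔt²; chain segment to segment.
0–2 s: v starts -3 m/s; Δx = -3·2 + ½·-11·2² = -28 m; v ends -25 m/s.
2–3 s: v starts -25 m/s; Δx = -25·1 + ½·3·1² = -23.5 m; v ends -22 m/s.
x(3) = -10 + Σ Δx = -61.5 m.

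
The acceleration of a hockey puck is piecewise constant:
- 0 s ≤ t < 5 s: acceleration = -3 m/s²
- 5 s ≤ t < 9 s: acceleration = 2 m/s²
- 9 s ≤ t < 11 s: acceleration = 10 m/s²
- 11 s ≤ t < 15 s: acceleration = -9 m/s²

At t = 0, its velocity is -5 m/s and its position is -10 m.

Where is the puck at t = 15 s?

On each constant-a segment, Δv = aΔt and Δx = v₀Δt + ½aΔt²; chain segment to segment.
0–5 s: v starts -5 m/s; Δx = -5·5 + ½·-3·5² = -62.5 m; v ends -20 m/s.
5–9 s: v starts -20 m/s; Δx = -20·4 + ½·2·4² = -64 m; v ends -12 m/s.
9–11 s: v starts -12 m/s; Δx = -12·2 + ½·10·2² = -4 m; v ends 8 m/s.
11–15 s: v starts 8 m/s; Δx = 8·4 + ½·-9·4² = -40 m; v ends -28 m/s.
x(15) = -10 + Σ Δx = -180.5 m.

-180.5 m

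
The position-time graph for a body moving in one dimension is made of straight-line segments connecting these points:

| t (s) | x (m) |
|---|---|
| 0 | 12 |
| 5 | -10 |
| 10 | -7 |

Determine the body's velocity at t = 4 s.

Velocity is the slope of the x-t graph on 0–5 s: (-10 − 12)/(5 − 0) = -4.4 m/s.

-4.4 m/s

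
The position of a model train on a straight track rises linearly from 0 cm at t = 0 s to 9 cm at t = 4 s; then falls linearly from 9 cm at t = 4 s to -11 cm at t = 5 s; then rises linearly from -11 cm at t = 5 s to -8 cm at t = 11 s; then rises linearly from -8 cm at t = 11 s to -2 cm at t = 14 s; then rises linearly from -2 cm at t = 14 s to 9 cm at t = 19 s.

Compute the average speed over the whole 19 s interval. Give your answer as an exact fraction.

49/19 cm/s

Average speed = (total path length)/(elapsed time); on a piecewise-linear x-t graph the path length is Σ|Δx|.
0–4 s: |Δx| = |9 − 0| = 9 cm
4–5 s: |Δx| = |-11 − 9| = 20 cm
5–11 s: |Δx| = |-8 − -11| = 3 cm
11–14 s: |Δx| = |-2 − -8| = 6 cm
14–19 s: |Δx| = |9 − -2| = 11 cm
Total path = 49 cm; average speed = 49/19 = 49/19 cm/s.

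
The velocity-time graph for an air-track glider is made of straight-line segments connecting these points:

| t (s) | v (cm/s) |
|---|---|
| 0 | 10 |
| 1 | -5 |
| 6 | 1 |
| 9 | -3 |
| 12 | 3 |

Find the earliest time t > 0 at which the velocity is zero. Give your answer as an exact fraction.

t = 2/3 s

v changes sign on 0–1 s (from 10 to -5); the graph is linear there, so v = 0 at t = 0 + (-10)·(1 − 0)/(-5 − 10) = 2/3 s.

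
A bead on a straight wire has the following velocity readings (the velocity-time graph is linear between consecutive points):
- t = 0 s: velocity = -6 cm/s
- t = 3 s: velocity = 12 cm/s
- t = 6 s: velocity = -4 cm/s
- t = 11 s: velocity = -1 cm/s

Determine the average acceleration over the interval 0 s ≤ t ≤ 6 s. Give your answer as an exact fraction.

Average acceleration = Δv/Δt = (-4 − -6)/(6 − 0) = 1/3 cm/s².

1/3 cm/s²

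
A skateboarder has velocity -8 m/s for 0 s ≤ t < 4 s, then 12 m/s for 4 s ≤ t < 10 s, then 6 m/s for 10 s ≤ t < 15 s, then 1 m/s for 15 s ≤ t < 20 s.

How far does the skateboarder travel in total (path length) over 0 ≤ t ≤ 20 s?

139 m

Distance (not displacement) is the total path length: add the absolute areas under v-t.
0–4 s: |-8| × 4 = 32 m
4–10 s: |12| × 6 = 72 m
10–15 s: |6| × 5 = 30 m
15–20 s: |1| × 5 = 5 m
Total distance = 139 m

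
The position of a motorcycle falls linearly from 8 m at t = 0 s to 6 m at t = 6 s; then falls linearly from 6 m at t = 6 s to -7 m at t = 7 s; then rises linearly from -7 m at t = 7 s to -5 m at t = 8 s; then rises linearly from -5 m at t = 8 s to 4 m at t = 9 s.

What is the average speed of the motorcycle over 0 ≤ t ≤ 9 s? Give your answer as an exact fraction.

26/9 m/s

Average speed = (total path length)/(elapsed time); on a piecewise-linear x-t graph the path length is Σ|Δx|.
0–6 s: |Δx| = |6 − 8| = 2 m
6–7 s: |Δx| = |-7 − 6| = 13 m
7–8 s: |Δx| = |-5 − -7| = 2 m
8–9 s: |Δx| = |4 − -5| = 9 m
Total path = 26 m; average speed = 26/9 = 26/9 m/s.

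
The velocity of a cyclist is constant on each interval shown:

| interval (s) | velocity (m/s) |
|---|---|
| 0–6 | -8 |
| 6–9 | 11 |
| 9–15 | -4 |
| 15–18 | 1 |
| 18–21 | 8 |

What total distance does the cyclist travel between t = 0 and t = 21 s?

132 m

Total distance travelled is ∫|v| dt — sum the magnitudes of each area piece.
0–6 s: |-8| × 6 = 48 m
6–9 s: |11| × 3 = 33 m
9–15 s: |-4| × 6 = 24 m
15–18 s: |1| × 3 = 3 m
18–21 s: |8| × 3 = 24 m
Total distance = 132 m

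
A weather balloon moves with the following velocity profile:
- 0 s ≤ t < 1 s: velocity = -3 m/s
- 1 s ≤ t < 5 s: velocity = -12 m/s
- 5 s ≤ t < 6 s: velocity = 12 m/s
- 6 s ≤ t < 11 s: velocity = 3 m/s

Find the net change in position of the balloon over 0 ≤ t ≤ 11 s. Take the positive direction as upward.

Displacement is the signed area under the v-t curve.
0–1 s: -3 × 1 = -3 m
1–5 s: -12 × 4 = -48 m
5–6 s: 12 × 1 = 12 m
6–11 s: 3 × 5 = 15 m
Net displacement = -24 m

-24 m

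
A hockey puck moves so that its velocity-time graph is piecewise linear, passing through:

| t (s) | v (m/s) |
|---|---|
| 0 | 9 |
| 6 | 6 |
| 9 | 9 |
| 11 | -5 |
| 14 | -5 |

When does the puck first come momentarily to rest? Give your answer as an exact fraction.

v changes sign on 9–11 s (from 9 to -5); the graph is linear there, so v = 0 at t = 9 + (-9)·(11 − 9)/(-5 − 9) = 72/7 s.

t = 72/7 s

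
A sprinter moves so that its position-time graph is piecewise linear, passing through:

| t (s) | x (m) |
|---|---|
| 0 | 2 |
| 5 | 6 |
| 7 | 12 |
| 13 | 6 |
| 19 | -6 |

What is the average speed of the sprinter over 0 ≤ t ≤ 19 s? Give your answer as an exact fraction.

28/19 m/s

Average speed = (total path length)/(elapsed time); on a piecewise-linear x-t graph the path length is Σ|Δx|.
0–5 s: |Δx| = |6 − 2| = 4 m
5–7 s: |Δx| = |12 − 6| = 6 m
7–13 s: |Δx| = |6 − 12| = 6 m
13–19 s: |Δx| = |-6 − 6| = 12 m
Total path = 28 m; average speed = 28/19 = 28/19 m/s.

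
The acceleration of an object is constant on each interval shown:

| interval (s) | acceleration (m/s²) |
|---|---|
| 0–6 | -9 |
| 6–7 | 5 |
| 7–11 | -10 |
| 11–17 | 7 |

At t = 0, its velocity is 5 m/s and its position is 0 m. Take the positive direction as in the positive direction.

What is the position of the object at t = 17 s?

-812.5 m

On each constant-a segment, Δv = aΔt and Δx = v₀Δt + ½aΔt²; chain segment to segment.
0–6 s: v starts 5 m/s; Δx = 5·6 + ½·-9·6² = -132 m; v ends -49 m/s.
6–7 s: v starts -49 m/s; Δx = -49·1 + ½·5·1² = -46.5 m; v ends -44 m/s.
7–11 s: v starts -44 m/s; Δx = -44·4 + ½·-10·4² = -256 m; v ends -84 m/s.
11–17 s: v starts -84 m/s; Δx = -84·6 + ½·7·6² = -378 m; v ends -42 m/s.
x(17) = 0 + Σ Δx = -812.5 m.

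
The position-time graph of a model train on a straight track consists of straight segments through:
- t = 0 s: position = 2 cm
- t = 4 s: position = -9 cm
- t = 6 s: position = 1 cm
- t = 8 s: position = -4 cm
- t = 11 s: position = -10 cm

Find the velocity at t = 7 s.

-2.5 cm/s

Velocity is the slope of the x-t graph on 6–8 s: (-4 − 1)/(8 − 6) = -2.5 cm/s.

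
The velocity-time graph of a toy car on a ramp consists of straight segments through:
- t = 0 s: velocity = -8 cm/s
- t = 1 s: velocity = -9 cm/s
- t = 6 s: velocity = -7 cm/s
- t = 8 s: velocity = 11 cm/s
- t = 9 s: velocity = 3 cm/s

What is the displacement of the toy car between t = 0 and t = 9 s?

-37.5 cm

Net displacement equals the area under the velocity-time graph (areas below the axis count negative).
0–1 s: ½(-8 + -9)(1) = -8.5 cm
1–6 s: ½(-9 + -7)(5) = -40 cm
6–8 s: ½(-7 + 11)(2) = 4 cm
8–9 s: ½(11 + 3)(1) = 7 cm
Net displacement = -37.5 cm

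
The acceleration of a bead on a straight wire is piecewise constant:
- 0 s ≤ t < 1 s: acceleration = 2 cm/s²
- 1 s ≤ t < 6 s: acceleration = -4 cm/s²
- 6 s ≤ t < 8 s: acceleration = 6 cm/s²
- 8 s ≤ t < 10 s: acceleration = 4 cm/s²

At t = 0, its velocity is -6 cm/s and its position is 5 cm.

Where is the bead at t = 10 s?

On each constant-a segment, Δv = aΔt and Δx = v₀Δt + ½aΔt²; chain segment to segment.
0–1 s: v starts -6 cm/s; Δx = -6·1 + ½·2·1² = -5 cm; v ends -4 cm/s.
1–6 s: v starts -4 cm/s; Δx = -4·5 + ½·-4·5² = -70 cm; v ends -24 cm/s.
6–8 s: v starts -24 cm/s; Δx = -24·2 + ½·6·2² = -36 cm; v ends -12 cm/s.
8–10 s: v starts -12 cm/s; Δx = -12·2 + ½·4·2² = -16 cm; v ends -4 cm/s.
x(10) = 5 + Σ Δx = -122 cm.

-122 cm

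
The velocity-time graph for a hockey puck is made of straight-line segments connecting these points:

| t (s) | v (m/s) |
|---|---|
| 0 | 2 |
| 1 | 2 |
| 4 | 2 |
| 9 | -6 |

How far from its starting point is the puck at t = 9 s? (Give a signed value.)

Net displacement equals the area under the velocity-time graph (areas below the axis count negative).
0–1 s: 2 × 1 = 2 m
1–4 s: 2 × 3 = 6 m
4–9 s: ½(2 + -6)(5) = -10 m
Net displacement = -2 m

-2 m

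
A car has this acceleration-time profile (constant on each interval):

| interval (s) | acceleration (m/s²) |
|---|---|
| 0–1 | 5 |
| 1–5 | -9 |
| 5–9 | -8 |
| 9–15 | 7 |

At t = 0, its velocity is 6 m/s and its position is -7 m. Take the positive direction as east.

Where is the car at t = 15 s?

-406.5 m

On each constant-a segment, Δv = aΔt and Δx = v₀Δt + ½aΔt²; chain segment to segment.
0–1 s: v starts 6 m/s; Δx = 6·1 + ½·5·1² = 8.5 m; v ends 11 m/s.
1–5 s: v starts 11 m/s; Δx = 11·4 + ½·-9·4² = -28 m; v ends -25 m/s.
5–9 s: v starts -25 m/s; Δx = -25·4 + ½·-8·4² = -164 m; v ends -57 m/s.
9–15 s: v starts -57 m/s; Δx = -57·6 + ½·7·6² = -216 m; v ends -15 m/s.
x(15) = -7 + Σ Δx = -406.5 m.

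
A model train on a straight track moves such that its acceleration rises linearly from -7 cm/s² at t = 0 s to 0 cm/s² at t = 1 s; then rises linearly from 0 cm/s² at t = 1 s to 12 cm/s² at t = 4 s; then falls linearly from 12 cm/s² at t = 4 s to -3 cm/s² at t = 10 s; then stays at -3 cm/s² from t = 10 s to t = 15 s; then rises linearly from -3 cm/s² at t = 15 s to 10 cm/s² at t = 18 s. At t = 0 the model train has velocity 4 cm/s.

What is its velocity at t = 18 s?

Δv equals the area under the a-t graph; then v = v₀ + Δv.
0–1 s: ½(-7 + 0)(1) = -3.5 cm/s
1–4 s: ½(0 + 12)(3) = 18 cm/s
4–10 s: ½(12 + -3)(6) = 27 cm/s
10–15 s: -3 × 5 = -15 cm/s
15–18 s: ½(-3 + 10)(3) = 10.5 cm/s
Δv = 37 cm/s, so v(18) = 4 + (37) = 41 cm/s.

41 cm/s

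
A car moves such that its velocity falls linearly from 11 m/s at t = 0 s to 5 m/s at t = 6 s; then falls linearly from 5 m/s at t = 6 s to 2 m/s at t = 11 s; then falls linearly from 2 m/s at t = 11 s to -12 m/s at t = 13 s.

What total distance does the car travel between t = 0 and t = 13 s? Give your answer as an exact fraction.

1065/14 m

Total distance travelled is ∫|v| dt — sum the magnitudes of each area piece.
0–6 s: |½(11 + 5)(6)| = 48 m
6–11 s: |½(5 + 2)(5)| = 17.5 m
11–13 s: v = 0 at t = 79/7 s; triangle areas 2/7 + 72/7 = 74/7 m
Total distance = 1065/14 m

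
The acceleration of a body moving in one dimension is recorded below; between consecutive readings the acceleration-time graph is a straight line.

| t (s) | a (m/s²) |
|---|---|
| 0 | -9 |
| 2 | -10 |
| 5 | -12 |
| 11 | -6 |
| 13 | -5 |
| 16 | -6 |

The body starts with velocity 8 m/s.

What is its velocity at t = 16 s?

Δv equals the area under the a-t graph; then v = v₀ + Δv.
0–2 s: ½(-9 + -10)(2) = -19 m/s
2–5 s: ½(-10 + -12)(3) = -33 m/s
5–11 s: ½(-12 + -6)(6) = -54 m/s
11–13 s: ½(-6 + -5)(2) = -11 m/s
13–16 s: ½(-5 + -6)(3) = -16.5 m/s
Δv = -133.5 m/s, so v(16) = 8 + (-133.5) = -125.5 m/s.

-125.5 m/s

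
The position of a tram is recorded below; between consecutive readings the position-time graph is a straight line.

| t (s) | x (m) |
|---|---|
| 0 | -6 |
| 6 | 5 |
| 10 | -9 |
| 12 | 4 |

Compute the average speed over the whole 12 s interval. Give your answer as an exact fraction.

Average speed = (total path length)/(elapsed time); on a piecewise-linear x-t graph the path length is Σ|Δx|.
0–6 s: |Δx| = |5 − -6| = 11 m
6–10 s: |Δx| = |-9 − 5| = 14 m
10–12 s: |Δx| = |4 − -9| = 13 m
Total path = 38 m; average speed = 38/12 = 19/6 m/s.

19/6 m/s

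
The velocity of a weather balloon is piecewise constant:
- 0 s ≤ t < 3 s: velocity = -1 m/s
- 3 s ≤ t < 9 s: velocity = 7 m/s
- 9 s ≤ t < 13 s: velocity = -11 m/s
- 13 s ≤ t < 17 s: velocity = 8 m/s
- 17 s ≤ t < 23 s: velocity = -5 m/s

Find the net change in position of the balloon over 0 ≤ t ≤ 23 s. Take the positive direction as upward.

-3 m

Displacement is the signed area under the v-t curve.
0–3 s: -1 × 3 = -3 m
3–9 s: 7 × 6 = 42 m
9–13 s: -11 × 4 = -44 m
13–17 s: 8 × 4 = 32 m
17–23 s: -5 × 6 = -30 m
Net displacement = -3 m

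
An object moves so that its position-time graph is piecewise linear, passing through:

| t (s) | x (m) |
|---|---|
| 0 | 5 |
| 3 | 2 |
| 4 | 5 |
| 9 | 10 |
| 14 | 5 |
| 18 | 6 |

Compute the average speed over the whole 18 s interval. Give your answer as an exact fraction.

17/18 m/s

Average speed = (total path length)/(elapsed time); on a piecewise-linear x-t graph the path length is Σ|Δx|.
0–3 s: |Δx| = |2 − 5| = 3 m
3–4 s: |Δx| = |5 − 2| = 3 m
4–9 s: |Δx| = |10 − 5| = 5 m
9–14 s: |Δx| = |5 − 10| = 5 m
14–18 s: |Δx| = |6 − 5| = 1 m
Total path = 17 m; average speed = 17/18 = 17/18 m/s.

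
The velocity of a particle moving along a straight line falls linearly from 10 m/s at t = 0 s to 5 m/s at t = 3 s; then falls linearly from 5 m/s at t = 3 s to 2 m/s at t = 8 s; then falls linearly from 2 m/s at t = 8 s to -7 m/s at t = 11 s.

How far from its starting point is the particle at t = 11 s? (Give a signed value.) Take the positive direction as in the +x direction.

32.5 m

Displacement is the signed area under the v-t curve.
0–3 s: ½(10 + 5)(3) = 22.5 m
3–8 s: ½(5 + 2)(5) = 17.5 m
8–11 s: ½(2 + -7)(3) = -7.5 m
Net displacement = 32.5 m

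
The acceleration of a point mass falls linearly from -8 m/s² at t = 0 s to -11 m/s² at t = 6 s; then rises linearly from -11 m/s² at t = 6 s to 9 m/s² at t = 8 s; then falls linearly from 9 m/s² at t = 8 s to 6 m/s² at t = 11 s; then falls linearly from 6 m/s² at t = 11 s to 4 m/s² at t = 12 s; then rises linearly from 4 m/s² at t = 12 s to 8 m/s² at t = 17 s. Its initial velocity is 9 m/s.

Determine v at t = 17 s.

Δv equals the area under the a-t graph; then v = v₀ + Δv.
0–6 s: ½(-8 + -11)(6) = -57 m/s
6–8 s: ½(-11 + 9)(2) = -2 m/s
8–11 s: ½(9 + 6)(3) = 22.5 m/s
11–12 s: ½(6 + 4)(1) = 5 m/s
12–17 s: ½(4 + 8)(5) = 30 m/s
Δv = -1.5 m/s, so v(17) = 9 + (-1.5) = 7.5 m/s.

7.5 m/s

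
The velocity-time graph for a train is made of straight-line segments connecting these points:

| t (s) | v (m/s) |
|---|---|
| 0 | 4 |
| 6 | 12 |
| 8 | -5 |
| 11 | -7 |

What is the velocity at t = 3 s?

On 0–6 s the graph is linear from 4 to 12 m/s: v(3) = 4 + (12 − 4)·(3 − 0)/(6 − 0) = 8 m/s.

8 m/s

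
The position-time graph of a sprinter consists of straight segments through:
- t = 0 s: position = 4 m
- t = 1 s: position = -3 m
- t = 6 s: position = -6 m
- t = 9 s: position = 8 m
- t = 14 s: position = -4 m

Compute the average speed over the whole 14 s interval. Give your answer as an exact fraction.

18/7 m/s

Average speed = (total path length)/(elapsed time); on a piecewise-linear x-t graph the path length is Σ|Δx|.
0–1 s: |Δx| = |-3 − 4| = 7 m
1–6 s: |Δx| = |-6 − -3| = 3 m
6–9 s: |Δx| = |8 − -6| = 14 m
9–14 s: |Δx| = |-4 − 8| = 12 m
Total path = 36 m; average speed = 36/14 = 18/7 m/s.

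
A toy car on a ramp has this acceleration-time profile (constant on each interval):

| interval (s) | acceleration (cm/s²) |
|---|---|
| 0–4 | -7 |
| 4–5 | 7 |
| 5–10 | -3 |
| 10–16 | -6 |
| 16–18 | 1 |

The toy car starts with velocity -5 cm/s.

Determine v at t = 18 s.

Δv equals the area under the a-t graph; then v = v₀ + Δv.
0–4 s: -7 × 4 = -28 cm/s
4–5 s: 7 × 1 = 7 cm/s
5–10 s: -3 × 5 = -15 cm/s
10–16 s: -6 × 6 = -36 cm/s
16–18 s: 1 × 2 = 2 cm/s
Δv = -70 cm/s, so v(18) = -5 + (-70) = -75 cm/s.

-75 cm/s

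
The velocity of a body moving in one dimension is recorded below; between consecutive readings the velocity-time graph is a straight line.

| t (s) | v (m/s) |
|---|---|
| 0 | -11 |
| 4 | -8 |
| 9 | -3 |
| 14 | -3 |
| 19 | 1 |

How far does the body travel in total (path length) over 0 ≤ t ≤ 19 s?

86.75 m

Total distance travelled is ∫|v| dt — sum the magnitudes of each area piece.
0–4 s: |½(-11 + -8)(4)| = 38 m
4–9 s: |½(-8 + -3)(5)| = 27.5 m
9–14 s: |-3| × 5 = 15 m
14–19 s: v = 0 at t = 17.75 s; triangle areas 5.625 + 0.625 = 6.25 m
Total distance = 86.75 m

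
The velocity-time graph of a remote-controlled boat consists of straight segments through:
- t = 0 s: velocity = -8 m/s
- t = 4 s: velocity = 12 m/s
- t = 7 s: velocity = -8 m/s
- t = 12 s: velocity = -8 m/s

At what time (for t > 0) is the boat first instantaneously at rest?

t = 1.6 s

v changes sign on 0–4 s (from -8 to 12); the graph is linear there, so v = 0 at t = 0 + (8)·(4 − 0)/(12 − -8) = 1.6 s.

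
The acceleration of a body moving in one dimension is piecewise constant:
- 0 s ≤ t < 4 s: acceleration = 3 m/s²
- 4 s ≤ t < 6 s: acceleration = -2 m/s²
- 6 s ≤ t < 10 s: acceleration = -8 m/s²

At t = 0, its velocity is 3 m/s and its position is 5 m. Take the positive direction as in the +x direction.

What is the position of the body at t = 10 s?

On each constant-a segment, Δv = aΔt and Δx = v₀Δt + ½aΔt²; chain segment to segment.
0–4 s: v starts 3 m/s; Δx = 3·4 + ½·3·4² = 36 m; v ends 15 m/s.
4–6 s: v starts 15 m/s; Δx = 15·2 + ½·-2·2² = 26 m; v ends 11 m/s.
6–10 s: v starts 11 m/s; Δx = 11·4 + ½·-8·4² = -20 m; v ends -21 m/s.
x(10) = 5 + Σ Δx = 47 m.

47 m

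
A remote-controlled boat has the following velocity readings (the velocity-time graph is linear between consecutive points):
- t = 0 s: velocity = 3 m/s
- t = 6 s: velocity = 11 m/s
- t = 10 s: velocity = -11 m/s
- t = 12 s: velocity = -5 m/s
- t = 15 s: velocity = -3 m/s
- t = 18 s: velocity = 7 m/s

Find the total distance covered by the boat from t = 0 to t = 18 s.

100.7 m

Total distance travelled is ∫|v| dt — sum the magnitudes of each area piece.
0–6 s: |½(3 + 11)(6)| = 42 m
6–10 s: v = 0 at t = 8 s; triangle areas 11 + 11 = 22 m
10–12 s: |½(-11 + -5)(2)| = 16 m
12–15 s: |½(-5 + -3)(3)| = 12 m
15–18 s: v = 0 at t = 15.9 s; triangle areas 1.35 + 7.35 = 8.7 m
Total distance = 100.7 m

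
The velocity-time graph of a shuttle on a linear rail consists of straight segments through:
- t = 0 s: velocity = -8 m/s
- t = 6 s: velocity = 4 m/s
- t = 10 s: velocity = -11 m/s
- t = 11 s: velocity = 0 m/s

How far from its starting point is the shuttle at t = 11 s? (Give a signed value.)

Displacement is the signed area under the v-t curve.
0–6 s: ½(-8 + 4)(6) = -12 m
6–10 s: ½(4 + -11)(4) = -14 m
10–11 s: ½(-11 + 0)(1) = -5.5 m
Net displacement = -31.5 m

-31.5 m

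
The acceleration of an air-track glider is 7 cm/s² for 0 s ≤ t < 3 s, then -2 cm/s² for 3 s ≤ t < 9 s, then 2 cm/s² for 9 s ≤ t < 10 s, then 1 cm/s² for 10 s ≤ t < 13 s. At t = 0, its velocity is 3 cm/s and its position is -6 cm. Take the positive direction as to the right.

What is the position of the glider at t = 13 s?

On each constant-a segment, Δv = aΔt and Δx = v₀Δt + ½aΔt²; chain segment to segment.
0–3 s: v starts 3 cm/s; Δx = 3·3 + ½·7·3² = 40.5 cm; v ends 24 cm/s.
3–9 s: v starts 24 cm/s; Δx = 24·6 + ½·-2·6² = 108 cm; v ends 12 cm/s.
9–10 s: v starts 12 cm/s; Δx = 12·1 + ½·2·1² = 13 cm; v ends 14 cm/s.
10–13 s: v starts 14 cm/s; Δx = 14·3 + ½·1·3² = 46.5 cm; v ends 17 cm/s.
x(13) = -6 + Σ Δx = 202 cm.

202 cm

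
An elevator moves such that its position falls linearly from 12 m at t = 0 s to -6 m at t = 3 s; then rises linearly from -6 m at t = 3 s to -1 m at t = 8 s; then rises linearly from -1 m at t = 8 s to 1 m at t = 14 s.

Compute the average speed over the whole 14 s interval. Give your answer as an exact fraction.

Average speed = (total path length)/(elapsed time); on a piecewise-linear x-t graph the path length is Σ|Δx|.
0–3 s: |Δx| = |-6 − 12| = 18 m
3–8 s: |Δx| = |-1 − -6| = 5 m
8–14 s: |Δx| = |1 − -1| = 2 m
Total path = 25 m; average speed = 25/14 = 25/14 m/s.

25/14 m/s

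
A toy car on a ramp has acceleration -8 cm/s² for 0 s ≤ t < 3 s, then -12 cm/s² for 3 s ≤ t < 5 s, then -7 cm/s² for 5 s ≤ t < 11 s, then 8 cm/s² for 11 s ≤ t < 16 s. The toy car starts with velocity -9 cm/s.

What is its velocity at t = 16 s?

Δv equals the area under the a-t graph; then v = v₀ + Δv.
0–3 s: -8 × 3 = -24 cm/s
3–5 s: -12 × 2 = -24 cm/s
5–11 s: -7 × 6 = -42 cm/s
11–16 s: 8 × 5 = 40 cm/s
Δv = -50 cm/s, so v(16) = -9 + (-50) = -59 cm/s.

-59 cm/s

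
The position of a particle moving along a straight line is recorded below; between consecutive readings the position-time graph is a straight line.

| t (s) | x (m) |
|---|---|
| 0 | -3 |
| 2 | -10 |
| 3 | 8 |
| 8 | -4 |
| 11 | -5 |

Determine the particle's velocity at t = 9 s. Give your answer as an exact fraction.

Velocity is the slope of the x-t graph on 8–11 s: (-5 − -4)/(11 − 8) = -1/3 m/s.

-1/3 m/s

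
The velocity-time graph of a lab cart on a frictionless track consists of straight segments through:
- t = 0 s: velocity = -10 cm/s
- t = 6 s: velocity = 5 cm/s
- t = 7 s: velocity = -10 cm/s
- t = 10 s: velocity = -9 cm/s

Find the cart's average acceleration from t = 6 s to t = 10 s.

-3.5 cm/s²

Average acceleration = Δv/Δt = (-9 − 5)/(10 − 6) = -3.5 cm/s².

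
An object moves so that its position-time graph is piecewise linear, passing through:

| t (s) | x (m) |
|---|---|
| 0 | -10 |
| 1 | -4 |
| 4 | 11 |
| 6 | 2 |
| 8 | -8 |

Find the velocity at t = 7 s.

Velocity is the slope of the x-t graph on 6–8 s: (-8 − 2)/(8 − 6) = -5 m/s.

-5 m/s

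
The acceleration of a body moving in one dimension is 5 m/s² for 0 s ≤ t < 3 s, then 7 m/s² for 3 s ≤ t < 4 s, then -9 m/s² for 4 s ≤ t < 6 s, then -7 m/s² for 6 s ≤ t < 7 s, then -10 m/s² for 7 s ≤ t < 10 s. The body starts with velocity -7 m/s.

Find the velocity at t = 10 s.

Δv equals the area under the a-t graph; then v = v₀ + Δv.
0–3 s: 5 × 3 = 15 m/s
3–4 s: 7 × 1 = 7 m/s
4–6 s: -9 × 2 = -18 m/s
6–7 s: -7 × 1 = -7 m/s
7–10 s: -10 × 3 = -30 m/s
Δv = -33 m/s, so v(10) = -7 + (-33) = -40 m/s.

-40 m/s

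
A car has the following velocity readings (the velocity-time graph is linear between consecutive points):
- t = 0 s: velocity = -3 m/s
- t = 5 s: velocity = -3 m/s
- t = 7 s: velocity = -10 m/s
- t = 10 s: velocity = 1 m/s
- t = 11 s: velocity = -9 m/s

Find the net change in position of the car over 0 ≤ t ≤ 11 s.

-45.5 m

Net displacement equals the area under the velocity-time graph (areas below the axis count negative).
0–5 s: -3 × 5 = -15 m
5–7 s: ½(-3 + -10)(2) = -13 m
7–10 s: ½(-10 + 1)(3) = -13.5 m
10–11 s: ½(1 + -9)(1) = -4 m
Net displacement = -45.5 m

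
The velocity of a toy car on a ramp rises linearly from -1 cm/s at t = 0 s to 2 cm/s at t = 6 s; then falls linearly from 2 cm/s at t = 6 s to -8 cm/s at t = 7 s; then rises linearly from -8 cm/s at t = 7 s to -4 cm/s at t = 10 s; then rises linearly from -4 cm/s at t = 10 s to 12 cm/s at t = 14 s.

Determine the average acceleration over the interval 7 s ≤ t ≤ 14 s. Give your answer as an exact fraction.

Average acceleration = Δv/Δt = (12 − -8)/(14 − 7) = 20/7 cm/s².

20/7 cm/s²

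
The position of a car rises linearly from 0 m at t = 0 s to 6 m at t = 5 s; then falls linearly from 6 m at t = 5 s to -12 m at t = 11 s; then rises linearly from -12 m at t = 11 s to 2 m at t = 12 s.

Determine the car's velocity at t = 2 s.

1.2 m/s

Velocity is the slope of the x-t graph on 0–5 s: (6 − 0)/(5 − 0) = 1.2 m/s.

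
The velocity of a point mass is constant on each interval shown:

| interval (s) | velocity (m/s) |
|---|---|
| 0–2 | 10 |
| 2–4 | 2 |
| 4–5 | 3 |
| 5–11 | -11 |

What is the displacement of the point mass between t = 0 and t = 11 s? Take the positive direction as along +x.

Displacement is the signed area under the v-t curve.
0–2 s: 10 × 2 = 20 m
2–4 s: 2 × 2 = 4 m
4–5 s: 3 × 1 = 3 m
5–11 s: -11 × 6 = -66 m
Net displacement = -39 m

-39 m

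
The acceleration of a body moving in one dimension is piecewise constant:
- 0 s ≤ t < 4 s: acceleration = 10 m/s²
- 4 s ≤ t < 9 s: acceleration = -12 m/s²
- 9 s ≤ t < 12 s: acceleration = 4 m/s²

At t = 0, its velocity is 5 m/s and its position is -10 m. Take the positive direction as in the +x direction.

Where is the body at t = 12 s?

On each constant-a segment, Δv = aΔt and Δx = v₀Δt + ½aΔt²; chain segment to segment.
0–4 s: v starts 5 m/s; Δx = 5·4 + ½·10·4² = 100 m; v ends 45 m/s.
4–9 s: v starts 45 m/s; Δx = 45·5 + ½·-12·5² = 75 m; v ends -15 m/s.
9–12 s: v starts -15 m/s; Δx = -15·3 + ½·4·3² = -27 m; v ends -3 m/s.
x(12) = -10 + Σ Δx = 138 m.

138 m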